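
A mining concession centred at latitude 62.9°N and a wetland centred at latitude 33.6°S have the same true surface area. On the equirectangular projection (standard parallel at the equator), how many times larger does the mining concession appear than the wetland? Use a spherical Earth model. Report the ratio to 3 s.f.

1.83

For the equirectangular projection with φ₀ = 0 (plate carrée), h = 1 along meridians and k = sec φ along parallels.
Areal scale at 62.9°: h·k = 1.000 × 2.195 = 2.195.
Areal scale at 33.6°: h·k = 1.000 × 1.201 = 1.201.
Ratio = 2.195/1.201 ≈ 1.83.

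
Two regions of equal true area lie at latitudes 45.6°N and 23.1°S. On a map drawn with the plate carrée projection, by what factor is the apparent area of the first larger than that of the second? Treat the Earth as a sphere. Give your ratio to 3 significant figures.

For the equirectangular projection with φ₀ = 0 (plate carrée), h = 1 along meridians and k = sec φ along parallels.
Areal scale at 45.6°: h·k = 1.000 × 1.429 = 1.429.
Areal scale at 23.1°: h·k = 1.000 × 1.087 = 1.087.
Ratio = 1.429/1.087 ≈ 1.31.

1.31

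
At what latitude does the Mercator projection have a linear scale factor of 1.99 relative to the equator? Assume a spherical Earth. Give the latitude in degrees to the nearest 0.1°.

Mercator scale is k = sec φ = 1/cos φ.
1/cos φ = 1.99  ⇒  cos φ = 0.5025  ⇒  φ = arccos(0.5025) ≈ 59.8°.

59.8°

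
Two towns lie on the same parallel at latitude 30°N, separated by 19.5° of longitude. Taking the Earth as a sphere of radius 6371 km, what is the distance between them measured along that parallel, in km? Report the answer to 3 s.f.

1880 km

Arc length along a parallel = R cos φ · Δλ (with Δλ in radians).
= 6371 × cos 30° × (19.5° × π/180) = 6371 × 0.8660 × 0.3403 ≈ 1880 km.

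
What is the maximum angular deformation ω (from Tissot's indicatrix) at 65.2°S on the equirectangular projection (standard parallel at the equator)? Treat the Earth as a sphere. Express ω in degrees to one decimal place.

48.3°

Plate carrée maps x = Rλ, y = Rφ. The meridian scale is h = 1 and the parallel scale is k = 1/cos φ = sec φ.
At 65.2°: h = 1.000, k = 2.384; principal scales a = 2.384, b = 1.000.
sin(ω/2) = (a − b)/(a + b) = 1.384/3.384 = 0.4090, so ω = 2 arcsin(0.4090) ≈ 48.3°.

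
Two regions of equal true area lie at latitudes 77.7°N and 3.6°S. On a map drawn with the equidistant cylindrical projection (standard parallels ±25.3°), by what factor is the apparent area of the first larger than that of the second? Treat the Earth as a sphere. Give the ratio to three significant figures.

4.68

The equidistant cylindrical projection with φ₀ = 25.3° has h = 1 (meridians true) and k = cos φ₀ / cos φ along parallels.
Areal scale at 77.7°: h·k = 1.000 × 4.244 = 4.244.
Areal scale at 3.6°: h·k = 1.000 × 0.9059 = 0.9059.
Ratio = 4.244/0.9059 ≈ 4.68.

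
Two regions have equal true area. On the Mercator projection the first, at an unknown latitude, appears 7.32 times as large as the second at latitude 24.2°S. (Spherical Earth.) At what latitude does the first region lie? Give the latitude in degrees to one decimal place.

70.3°

Mercator areal scale is sec²φ, so apparent-area ratio = sec²φ₁ / sec²φ₂ = cos²φ₂ / cos²φ₁.
cos²φ₂ / cos²φ₁ = 7.32  ⇒  cos φ₁ = cos 24.2° / √7.32 = 0.9121/2.706 = 0.3371.
φ₁ = arccos(0.3371) ≈ 70.3°.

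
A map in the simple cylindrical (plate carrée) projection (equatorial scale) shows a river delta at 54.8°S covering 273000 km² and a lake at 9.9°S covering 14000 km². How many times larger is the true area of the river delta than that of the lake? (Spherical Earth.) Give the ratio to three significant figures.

Plate carrée has h = 1 and k = sec φ, giving areal scale sec φ; true area = (apparent area) · cos φ.
True area of river delta: 273000 × cos(54.8°) = 273000 × 0.5764 = 157400 km².
True area of lake: 14000 × cos(9.9°) = 14000 × 0.9851 = 13790 km².
Ratio = 157400 / 13790 ≈ 11.4.

11.4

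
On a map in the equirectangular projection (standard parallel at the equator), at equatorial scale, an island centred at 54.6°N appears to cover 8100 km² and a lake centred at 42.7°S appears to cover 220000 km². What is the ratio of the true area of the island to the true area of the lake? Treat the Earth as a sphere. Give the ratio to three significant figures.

0.0290

On the plate carrée, areal scale = h·k = 1 × sec φ, so true area = apparent × cos φ.
True area of island: 8100 × cos(54.6°) = 8100 × 0.5793 = 4692 km².
True area of lake: 220000 × cos(42.7°) = 220000 × 0.7349 = 161700 km².
Ratio = 4692 / 161700 ≈ 0.0290.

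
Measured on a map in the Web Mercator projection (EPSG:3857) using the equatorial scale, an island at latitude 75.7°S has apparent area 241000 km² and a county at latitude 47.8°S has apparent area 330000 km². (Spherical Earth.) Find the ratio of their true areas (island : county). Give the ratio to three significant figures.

0.0987

On Mercator the areal scale is sec²φ, so true area = apparent × cos²φ.
True area of island: 241000 × cos²(75.7°) = 241000 × 0.06101 = 14700 km².
True area of county: 330000 × cos²(47.8°) = 330000 × 0.4512 = 148900 km².
Ratio = 14700 / 148900 ≈ 0.0987.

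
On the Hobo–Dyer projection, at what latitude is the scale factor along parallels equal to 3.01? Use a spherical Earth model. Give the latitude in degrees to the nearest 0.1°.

Hobo–Dyer is a cylindrical equal-area projection with standard parallels at ±37.5°. A cylindrical equal-area projection with standard parallel φ₀ has meridian scale h = cos φ / cos φ₀ and parallel scale k = cos φ₀ / cos φ (so areas are preserved, h·k = 1).
k = cos φ₀ / cos φ = 3.01  ⇒  cos φ = cos 37.5° / 3.01 = 0.2636.
φ = arccos(0.2636) ≈ 74.7°.

74.7°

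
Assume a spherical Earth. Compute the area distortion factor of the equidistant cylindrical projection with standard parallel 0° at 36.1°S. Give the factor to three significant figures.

1.24

In the plate carrée (x = Rλ, y = Rφ), meridians are true-scale (h = 1) and parallels are stretched by k = sec φ.
Areal scale = h·k = 1 × sec φ; at 36.1°, h = 1.000, k = 1.238, so h·k = 1.238.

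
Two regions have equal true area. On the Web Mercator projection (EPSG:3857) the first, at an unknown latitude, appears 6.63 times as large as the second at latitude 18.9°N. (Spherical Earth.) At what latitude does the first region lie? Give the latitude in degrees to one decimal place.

Mercator areal scale is sec²φ, so apparent-area ratio = sec²φ₁ / sec²φ₂ = cos²φ₂ / cos²φ₁.
cos²φ₂ / cos²φ₁ = 6.63  ⇒  cos φ₁ = cos 18.9° / √6.63 = 0.9461/2.575 = 0.3674.
φ₁ = arccos(0.3674) ≈ 68.4°.

68.4°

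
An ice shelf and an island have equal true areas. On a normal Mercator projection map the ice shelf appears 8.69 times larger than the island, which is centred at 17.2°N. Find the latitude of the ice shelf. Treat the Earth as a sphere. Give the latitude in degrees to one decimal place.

71.1°

For equal true areas on Mercator, apparent areas scale as sec²φ, so the ratio is cos²φ₂ / cos²φ₁.
cos²φ₂ / cos²φ₁ = 8.69  ⇒  cos φ₁ = cos 17.2° / √8.69 = 0.9553/2.948 = 0.3241.
φ₁ = arccos(0.3241) ≈ 71.1°.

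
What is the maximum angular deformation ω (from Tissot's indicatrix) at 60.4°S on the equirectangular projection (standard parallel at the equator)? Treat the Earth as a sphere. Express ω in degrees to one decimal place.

39.6°

For the equirectangular projection with φ₀ = 0 (plate carrée), h = 1 along meridians and k = sec φ along parallels.
At 60.4°: h = 1.000, k = 2.025; principal scales a = 2.025, b = 1.000.
sin(ω/2) = (a − b)/(a + b) = 1.025/3.025 = 0.3387, so ω = 2 arcsin(0.3387) ≈ 39.6°.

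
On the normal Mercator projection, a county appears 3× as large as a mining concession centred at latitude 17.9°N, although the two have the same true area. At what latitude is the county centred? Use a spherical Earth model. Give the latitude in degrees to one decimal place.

56.7°

On Mercator, (apparent₁)/(apparent₂) = sec²φ₁ / sec²φ₂ when true areas are equal.
cos²φ₂ / cos²φ₁ = 3  ⇒  cos φ₁ = cos 17.9° / √3 = 0.9516/1.732 = 0.5494.
φ₁ = arccos(0.5494) ≈ 56.7°.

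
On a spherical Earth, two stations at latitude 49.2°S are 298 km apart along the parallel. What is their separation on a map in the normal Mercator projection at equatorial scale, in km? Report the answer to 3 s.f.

The Mercator projection is conformal; its linear scale factor is the same in every direction and equals sec φ = 1/cos φ.
Along the parallel, k = sec 49.2° = 1/0.6534 = 1.530.
Map distance = 298 × 1.530 ≈ 456 km.

456 km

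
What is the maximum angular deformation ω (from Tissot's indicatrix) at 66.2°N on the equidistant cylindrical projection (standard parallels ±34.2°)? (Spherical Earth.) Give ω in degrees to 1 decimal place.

The equidistant cylindrical projection with φ₀ = 34.2° has h = 1 (meridians true) and k = cos φ₀ / cos φ along parallels.
At 66.2°: h = 1.000, k = 2.050; principal scales a = 2.050, b = 1.000.
sin(ω/2) = (a − b)/(a + b) = 1.050/3.050 = 0.3442, so ω = 2 arcsin(0.3442) ≈ 40.3°.

40.3°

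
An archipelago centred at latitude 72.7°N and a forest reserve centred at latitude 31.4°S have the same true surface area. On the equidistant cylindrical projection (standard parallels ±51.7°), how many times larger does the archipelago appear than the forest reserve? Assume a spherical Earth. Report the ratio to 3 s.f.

The equidistant cylindrical projection with φ₀ = 51.7° has h = 1 (meridians true) and k = cos φ₀ / cos φ along parallels.
Areal scale at 72.7°: h·k = 1.000 × 2.084 = 2.084.
Areal scale at 31.4°: h·k = 1.000 × 0.7261 = 0.7261.
Ratio = 2.084/0.7261 ≈ 2.87.

2.87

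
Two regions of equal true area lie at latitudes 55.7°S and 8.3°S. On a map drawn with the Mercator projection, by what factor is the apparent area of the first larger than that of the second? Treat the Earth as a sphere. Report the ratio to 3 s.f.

Mercator is conformal with k = sec φ, so areal scale = k² = sec²φ.
At 55.7°: sec²(55.7°) = 1/0.5635² = 3.149.
At 8.3°: sec²(8.3°) = 1/0.9895² = 1.021.
Ratio = 3.149/1.021 = cos²(8.3°)/cos²(55.7°) ≈ 3.08.

3.08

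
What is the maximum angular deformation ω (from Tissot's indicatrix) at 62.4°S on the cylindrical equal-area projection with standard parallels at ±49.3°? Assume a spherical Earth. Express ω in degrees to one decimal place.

A cylindrical equal-area projection with standard parallel φ₀ has meridian scale h = cos φ / cos φ₀ and parallel scale k = cos φ₀ / cos φ (so areas are preserved, h·k = 1).
At 62.4°: h = 0.7105, k = 1.408; principal scales a = 1.408, b = 0.7105.
sin(ω/2) = (a − b)/(a + b) = 0.6971/2.118 = 0.3291, so ω = 2 arcsin(0.3291) ≈ 38.4°.

38.4°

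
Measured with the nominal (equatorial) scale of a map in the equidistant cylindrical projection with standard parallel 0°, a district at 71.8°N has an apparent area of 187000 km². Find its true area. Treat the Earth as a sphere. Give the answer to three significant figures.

In the plate carrée (x = Rλ, y = Rφ), meridians are true-scale (h = 1) and parallels are stretched by k = sec φ.
Areal scale = h·k = 1 × sec φ; at 71.8°, h = 1.000, k = 3.202, so h·k = 3.202.
True area = apparent / (areal scale) = 187000 / 3.202 ≈ 58400 km².

58400 km²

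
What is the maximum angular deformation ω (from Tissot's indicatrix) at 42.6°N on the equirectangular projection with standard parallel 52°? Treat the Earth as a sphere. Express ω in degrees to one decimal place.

The equidistant cylindrical projection with φ₀ = 52° has h = 1 (meridians true) and k = cos φ₀ / cos φ along parallels.
At 42.6°: h = 1.000, k = 0.8364; principal scales a = 1.000, b = 0.8364.
sin(ω/2) = (a − b)/(a + b) = 0.1636/1.836 = 0.08910, so ω = 2 arcsin(0.08910) ≈ 10.2°.

10.2°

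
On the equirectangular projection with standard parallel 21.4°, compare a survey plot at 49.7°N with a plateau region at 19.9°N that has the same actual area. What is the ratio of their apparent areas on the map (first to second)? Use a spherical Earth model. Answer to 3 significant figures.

The equidistant cylindrical projection with φ₀ = 21.4° has h = 1 (meridians true) and k = cos φ₀ / cos φ along parallels.
Areal scale at 49.7°: h·k = 1.000 × 1.440 = 1.440.
Areal scale at 19.9°: h·k = 1.000 × 0.9902 = 0.9902.
Ratio = 1.440/0.9902 ≈ 1.45.

1.45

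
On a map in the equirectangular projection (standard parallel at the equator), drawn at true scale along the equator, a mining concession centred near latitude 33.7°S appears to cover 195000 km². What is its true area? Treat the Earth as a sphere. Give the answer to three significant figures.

In the plate carrée (x = Rλ, y = Rφ), meridians are true-scale (h = 1) and parallels are stretched by k = sec φ.
Areal scale = h·k = 1 × sec φ; at 33.7°, h = 1.000, k = 1.202, so h·k = 1.202.
True area = apparent / (areal scale) = 195000 / 1.202 ≈ 162000 km².

162000 km²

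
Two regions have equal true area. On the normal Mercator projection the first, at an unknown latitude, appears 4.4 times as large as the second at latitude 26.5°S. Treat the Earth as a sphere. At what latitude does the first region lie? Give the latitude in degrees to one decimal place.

64.7°

For equal true areas on Mercator, apparent areas scale as sec²φ, so the ratio is cos²φ₂ / cos²φ₁.
cos²φ₂ / cos²φ₁ = 4.4  ⇒  cos φ₁ = cos 26.5° / √4.4 = 0.8949/2.098 = 0.4266.
φ₁ = arccos(0.4266) ≈ 64.7°.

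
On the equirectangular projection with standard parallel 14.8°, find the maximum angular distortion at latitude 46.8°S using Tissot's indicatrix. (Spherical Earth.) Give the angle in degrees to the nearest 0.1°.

In the equirectangular projection with standard parallel φ₀ = 14.8° (x = Rλ cos φ₀, y = Rφ), meridians are true-scale (h = 1) and the parallel scale is k = cos φ₀ / cos φ.
At 46.8°: h = 1.000, k = 1.412; principal scales a = 1.412, b = 1.000.
sin(ω/2) = (a − b)/(a + b) = 0.4124/2.412 = 0.1709, so ω = 2 arcsin(0.1709) ≈ 19.7°.

19.7°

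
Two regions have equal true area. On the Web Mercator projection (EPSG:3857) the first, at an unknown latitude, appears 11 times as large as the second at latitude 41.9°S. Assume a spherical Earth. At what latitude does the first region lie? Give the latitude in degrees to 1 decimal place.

For equal true areas on Mercator, apparent areas scale as sec²φ, so the ratio is cos²φ₂ / cos²φ₁.
cos²φ₂ / cos²φ₁ = 11  ⇒  cos φ₁ = cos 41.9° / √11 = 0.7443/3.317 = 0.2244.
φ₁ = arccos(0.2244) ≈ 77.0°.

77.0°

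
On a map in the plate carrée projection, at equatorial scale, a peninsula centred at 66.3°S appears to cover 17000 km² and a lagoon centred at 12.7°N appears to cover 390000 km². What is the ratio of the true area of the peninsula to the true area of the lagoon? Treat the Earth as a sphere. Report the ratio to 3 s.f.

0.0180

On the plate carrée, areal scale = h·k = 1 × sec φ, so true area = apparent × cos φ.
True area of peninsula: 17000 × cos(66.3°) = 17000 × 0.4019 = 6833 km².
True area of lagoon: 390000 × cos(12.7°) = 390000 × 0.9755 = 380500 km².
Ratio = 6833 / 380500 ≈ 0.0180.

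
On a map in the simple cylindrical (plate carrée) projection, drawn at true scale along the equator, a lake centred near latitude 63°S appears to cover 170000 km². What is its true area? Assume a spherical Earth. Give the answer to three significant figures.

For the equirectangular projection with φ₀ = 0 (plate carrée), h = 1 along meridians and k = sec φ along parallels.
Areal scale = h·k = 1 × sec φ; at 63°, h = 1.000, k = 2.203, so h·k = 2.203.
True area = apparent / (areal scale) = 170000 / 2.203 ≈ 77200 km².

77200 km²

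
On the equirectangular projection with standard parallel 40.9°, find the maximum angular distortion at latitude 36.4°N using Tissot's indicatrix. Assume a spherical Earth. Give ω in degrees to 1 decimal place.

3.6°

In the equirectangular projection with standard parallel φ₀ = 40.9° (x = Rλ cos φ₀, y = Rφ), meridians are true-scale (h = 1) and the parallel scale is k = cos φ₀ / cos φ.
At 36.4°: h = 1.000, k = 0.9391; principal scales a = 1.000, b = 0.9391.
sin(ω/2) = (a − b)/(a + b) = 0.06093/1.939 = 0.03142, so ω = 2 arcsin(0.03142) ≈ 3.6°.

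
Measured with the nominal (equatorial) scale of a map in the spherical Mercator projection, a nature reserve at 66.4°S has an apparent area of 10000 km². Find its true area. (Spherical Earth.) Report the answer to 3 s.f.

1600 km²

The Mercator projection is conformal; its linear scale factor is the same in every direction and equals sec φ = 1/cos φ.
Areal scale = k² = sec²φ = 1/cos²(66.4°) = 1/0.4003² = 6.239.
True area = apparent / (areal scale) = 10000 / 6.239 ≈ 1600 km².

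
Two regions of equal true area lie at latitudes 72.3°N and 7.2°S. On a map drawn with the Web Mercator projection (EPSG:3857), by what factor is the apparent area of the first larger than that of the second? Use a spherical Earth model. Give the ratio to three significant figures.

10.6

On Mercator, area is exaggerated by sec²φ = 1/cos²φ.
At 72.3°: sec²(72.3°) = 1/0.3040² = 10.82.
At 7.2°: sec²(7.2°) = 1/0.9921² = 1.016.
Ratio = 10.82/1.016 = cos²(7.2°)/cos²(72.3°) ≈ 10.6.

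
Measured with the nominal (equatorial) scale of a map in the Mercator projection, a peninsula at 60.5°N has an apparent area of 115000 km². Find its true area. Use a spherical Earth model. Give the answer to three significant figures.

27900 km²

Mercator is conformal, so the point scale is isotropic: h = k = sec φ = 1/cos φ.
Areal scale = k² = sec²φ = 1/cos²(60.5°) = 1/0.4924² = 4.124.
True area = apparent / (areal scale) = 115000 / 4.124 ≈ 27900 km².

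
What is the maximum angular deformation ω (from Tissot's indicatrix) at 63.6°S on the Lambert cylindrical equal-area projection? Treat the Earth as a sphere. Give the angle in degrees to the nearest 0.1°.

84.1°

The Lambert cylindrical equal-area projection is the cylindrical equal-area projection with its standard parallel at the equator (φ₀ = 0). A cylindrical equal-area projection with standard parallel φ₀ has meridian scale h = cos φ / cos φ₀ and parallel scale k = cos φ₀ / cos φ (so areas are preserved, h·k = 1).
At 63.6°: h = 0.4446, k = 2.249; principal scales a = 2.249, b = 0.4446.
sin(ω/2) = (a − b)/(a + b) = 1.804/2.694 = 0.6699, so ω = 2 arcsin(0.6699) ≈ 84.1°.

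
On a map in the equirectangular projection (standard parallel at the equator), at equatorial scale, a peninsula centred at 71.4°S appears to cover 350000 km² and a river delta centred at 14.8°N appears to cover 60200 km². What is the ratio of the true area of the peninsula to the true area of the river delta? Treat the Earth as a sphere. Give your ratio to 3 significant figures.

1.92

On the plate carrée, areal scale = h·k = 1 × sec φ, so true area = apparent × cos φ.
True area of peninsula: 350000 × cos(71.4°) = 350000 × 0.3190 = 111600 km².
True area of river delta: 60200 × cos(14.8°) = 60200 × 0.9668 = 58200 km².
Ratio = 111600 / 58200 ≈ 1.92.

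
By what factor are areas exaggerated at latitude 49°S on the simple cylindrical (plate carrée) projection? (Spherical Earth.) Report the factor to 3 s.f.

For the equirectangular projection with φ₀ = 0 (plate carrée), h = 1 along meridians and k = sec φ along parallels.
Areal scale = h·k = 1 × sec φ; at 49°, h = 1.000, k = 1.524, so h·k = 1.524.

1.52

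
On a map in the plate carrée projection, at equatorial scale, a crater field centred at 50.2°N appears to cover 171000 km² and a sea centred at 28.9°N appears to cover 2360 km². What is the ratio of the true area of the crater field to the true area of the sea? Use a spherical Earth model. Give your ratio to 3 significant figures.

On the plate carrée, areal scale = h·k = 1 × sec φ, so true area = apparent × cos φ.
True area of crater field: 171000 × cos(50.2°) = 171000 × 0.6401 = 109500 km².
True area of sea: 2360 × cos(28.9°) = 2360 × 0.8755 = 2066 km².
Ratio = 109500 / 2066 ≈ 53.0.

53.0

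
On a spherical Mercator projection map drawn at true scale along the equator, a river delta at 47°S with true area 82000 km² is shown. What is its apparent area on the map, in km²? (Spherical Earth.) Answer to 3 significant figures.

176000 km²

For Mercator, h = k = sec φ (a conformal cylindrical projection has a single point scale, 1/cos φ).
Areal scale = k² = sec²φ = 1/cos²(47°) = 1/0.6820² = 2.150.
Apparent area = 82000 × 2.150 ≈ 176000 km².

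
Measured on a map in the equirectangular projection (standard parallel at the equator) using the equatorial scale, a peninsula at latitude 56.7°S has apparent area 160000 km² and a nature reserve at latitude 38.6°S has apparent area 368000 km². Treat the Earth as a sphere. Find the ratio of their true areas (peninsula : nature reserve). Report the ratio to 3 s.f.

0.305

On the plate carrée, areal scale = h·k = 1 × sec φ, so true area = apparent × cos φ.
True area of peninsula: 160000 × cos(56.7°) = 160000 × 0.5490 = 87840 km².
True area of nature reserve: 368000 × cos(38.6°) = 368000 × 0.7815 = 287600 km².
Ratio = 87840 / 287600 ≈ 0.305.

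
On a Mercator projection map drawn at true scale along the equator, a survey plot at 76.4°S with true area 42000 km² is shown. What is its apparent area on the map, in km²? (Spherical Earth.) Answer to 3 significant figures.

760000 km²

Mercator is conformal, so the point scale is isotropic: h = k = sec φ = 1/cos φ.
Areal scale = k² = sec²φ = 1/cos²(76.4°) = 1/0.2351² = 18.09.
Apparent area = 42000 × 18.09 ≈ 760000 km².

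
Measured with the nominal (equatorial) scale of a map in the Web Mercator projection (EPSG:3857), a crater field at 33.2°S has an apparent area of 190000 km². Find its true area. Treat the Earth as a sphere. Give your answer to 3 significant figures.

133000 km²

Mercator is conformal, so the point scale is isotropic: h = k = sec φ = 1/cos φ.
Areal scale = k² = sec²φ = 1/cos²(33.2°) = 1/0.8368² = 1.428.
True area = apparent / (areal scale) = 190000 / 1.428 ≈ 133000 km².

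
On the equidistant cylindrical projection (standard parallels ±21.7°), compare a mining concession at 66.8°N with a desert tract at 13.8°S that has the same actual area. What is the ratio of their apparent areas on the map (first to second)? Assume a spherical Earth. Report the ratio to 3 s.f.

With standard parallel φ₀ = 21.7°, the equirectangular projection gives x = Rλ cos φ₀, y = Rφ, so h = 1 and k = cos 21.7° / cos φ.
Areal scale at 66.8°: h·k = 1.000 × 2.359 = 2.359.
Areal scale at 13.8°: h·k = 1.000 × 0.9567 = 0.9567.
Ratio = 2.359/0.9567 ≈ 2.47.

2.47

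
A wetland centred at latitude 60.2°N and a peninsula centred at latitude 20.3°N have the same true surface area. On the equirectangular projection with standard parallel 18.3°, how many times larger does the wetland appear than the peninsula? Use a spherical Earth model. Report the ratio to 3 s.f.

1.89

With standard parallel φ₀ = 18.3°, the equirectangular projection gives x = Rλ cos φ₀, y = Rφ, so h = 1 and k = cos 18.3° / cos φ.
Areal scale at 60.2°: h·k = 1.000 × 1.910 = 1.910.
Areal scale at 20.3°: h·k = 1.000 × 1.012 = 1.012.
Ratio = 1.910/1.012 ≈ 1.89.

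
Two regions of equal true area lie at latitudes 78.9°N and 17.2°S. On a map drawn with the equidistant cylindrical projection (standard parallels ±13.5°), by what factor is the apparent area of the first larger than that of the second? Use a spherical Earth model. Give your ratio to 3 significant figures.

4.96

In the equirectangular projection with standard parallel φ₀ = 13.5° (x = Rλ cos φ₀, y = Rφ), meridians are true-scale (h = 1) and the parallel scale is k = cos φ₀ / cos φ.
Areal scale at 78.9°: h·k = 1.000 × 5.051 = 5.051.
Areal scale at 17.2°: h·k = 1.000 × 1.018 = 1.018.
Ratio = 5.051/1.018 ≈ 4.96.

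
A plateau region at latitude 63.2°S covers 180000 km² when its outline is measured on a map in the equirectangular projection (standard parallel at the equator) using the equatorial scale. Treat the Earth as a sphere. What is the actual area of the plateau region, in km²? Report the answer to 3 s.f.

81200 km²

In the plate carrée (x = Rλ, y = Rφ), meridians are true-scale (h = 1) and parallels are stretched by k = sec φ.
Areal scale = h·k = 1 × sec φ; at 63.2°, h = 1.000, k = 2.218, so h·k = 2.218.
True area = apparent / (areal scale) = 180000 / 2.218 ≈ 81200 km².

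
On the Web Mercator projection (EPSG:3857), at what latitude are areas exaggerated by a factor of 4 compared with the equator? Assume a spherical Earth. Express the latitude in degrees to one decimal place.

Mercator areal scale is sec²φ.
sec²φ = 4  ⇒  cos²φ = 0.2500  ⇒  cos φ = 0.5000.
φ = arccos(0.5000) ≈ 60.0°.

60.0°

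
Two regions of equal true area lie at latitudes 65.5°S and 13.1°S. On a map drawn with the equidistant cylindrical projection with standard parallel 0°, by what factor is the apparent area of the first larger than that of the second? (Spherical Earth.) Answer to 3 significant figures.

Plate carrée maps x = Rλ, y = Rφ. The meridian scale is h = 1 and the parallel scale is k = 1/cos φ = sec φ.
Areal scale at 65.5°: h·k = 1.000 × 2.411 = 2.411.
Areal scale at 13.1°: h·k = 1.000 × 1.027 = 1.027.
Ratio = 2.411/1.027 ≈ 2.35.

2.35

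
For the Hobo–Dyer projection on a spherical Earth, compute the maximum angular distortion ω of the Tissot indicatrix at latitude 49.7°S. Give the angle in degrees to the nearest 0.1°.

The Hobo–Dyer projection is cylindrical equal-area with φ₀ = 37.5°. A cylindrical equal-area projection with standard parallel φ₀ has meridian scale h = cos φ / cos φ₀ and parallel scale k = cos φ₀ / cos φ (so areas are preserved, h·k = 1).
At 49.7°: h = 0.8153, k = 1.227; principal scales a = 1.227, b = 0.8153.
sin(ω/2) = (a − b)/(a + b) = 0.4113/2.042 = 0.2015, so ω = 2 arcsin(0.2015) ≈ 23.2°.

23.2°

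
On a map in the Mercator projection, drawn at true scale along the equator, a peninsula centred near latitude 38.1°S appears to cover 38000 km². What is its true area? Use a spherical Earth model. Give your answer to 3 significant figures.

Mercator is conformal, so the point scale is isotropic: h = k = sec φ = 1/cos φ.
Areal scale = k² = sec²φ = 1/cos²(38.1°) = 1/0.7869² = 1.615.
True area = apparent / (areal scale) = 38000 / 1.615 ≈ 23500 km².

23500 km²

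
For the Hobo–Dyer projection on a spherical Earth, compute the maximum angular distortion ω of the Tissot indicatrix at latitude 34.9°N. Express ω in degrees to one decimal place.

The Hobo–Dyer projection is cylindrical equal-area with φ₀ = 37.5°. A cylindrical equal-area projection with standard parallel φ₀ has meridian scale h = cos φ / cos φ₀ and parallel scale k = cos φ₀ / cos φ (so areas are preserved, h·k = 1).
At 34.9°: h = 1.034, k = 0.9673; principal scales a = 1.034, b = 0.9673.
sin(ω/2) = (a − b)/(a + b) = 0.06645/2.001 = 0.03321, so ω = 2 arcsin(0.03321) ≈ 3.8°.

3.8°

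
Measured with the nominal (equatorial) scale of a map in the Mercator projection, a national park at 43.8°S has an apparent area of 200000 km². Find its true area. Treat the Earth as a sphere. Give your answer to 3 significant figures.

For Mercator, h = k = sec φ (a conformal cylindrical projection has a single point scale, 1/cos φ).
Areal scale = k² = sec²φ = 1/cos²(43.8°) = 1/0.7218² = 1.920.
True area = apparent / (areal scale) = 200000 / 1.920 ≈ 104000 km².

104000 km²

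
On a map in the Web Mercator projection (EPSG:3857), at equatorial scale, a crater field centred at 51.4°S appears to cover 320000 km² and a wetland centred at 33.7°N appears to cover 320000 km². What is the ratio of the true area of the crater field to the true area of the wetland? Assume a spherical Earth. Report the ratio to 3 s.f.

0.562

On Mercator the areal scale is sec²φ, so true area = apparent × cos²φ.
True area of crater field: 320000 × cos²(51.4°) = 320000 × 0.3892 = 124600 km².
True area of wetland: 320000 × cos²(33.7°) = 320000 × 0.6921 = 221500 km².
Ratio = 124600 / 221500 ≈ 0.562.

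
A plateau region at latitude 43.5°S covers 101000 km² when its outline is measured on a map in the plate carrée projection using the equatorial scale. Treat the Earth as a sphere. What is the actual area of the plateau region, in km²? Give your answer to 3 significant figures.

73300 km²

Plate carrée maps x = Rλ, y = Rφ. The meridian scale is h = 1 and the parallel scale is k = 1/cos φ = sec φ.
Areal scale = h·k = 1 × sec φ; at 43.5°, h = 1.000, k = 1.379, so h·k = 1.379.
True area = apparent / (areal scale) = 101000 / 1.379 ≈ 73300 km².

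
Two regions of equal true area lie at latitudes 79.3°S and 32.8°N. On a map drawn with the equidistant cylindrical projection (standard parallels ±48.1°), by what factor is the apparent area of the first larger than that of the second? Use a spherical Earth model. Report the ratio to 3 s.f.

4.53

With standard parallel φ₀ = 48.1°, the equirectangular projection gives x = Rλ cos φ₀, y = Rφ, so h = 1 and k = cos 48.1° / cos φ.
Areal scale at 79.3°: h·k = 1.000 × 3.597 = 3.597.
Areal scale at 32.8°: h·k = 1.000 × 0.7945 = 0.7945.
Ratio = 3.597/0.7945 ≈ 4.53.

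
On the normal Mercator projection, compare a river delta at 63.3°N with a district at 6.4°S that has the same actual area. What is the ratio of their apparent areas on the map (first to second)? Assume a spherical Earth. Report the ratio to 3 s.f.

4.89

On Mercator, area is exaggerated by sec²φ = 1/cos²φ.
At 63.3°: sec²(63.3°) = 1/0.4493² = 4.953.
At 6.4°: sec²(6.4°) = 1/0.9938² = 1.013.
Ratio = 4.953/1.013 = cos²(6.4°)/cos²(63.3°) ≈ 4.89.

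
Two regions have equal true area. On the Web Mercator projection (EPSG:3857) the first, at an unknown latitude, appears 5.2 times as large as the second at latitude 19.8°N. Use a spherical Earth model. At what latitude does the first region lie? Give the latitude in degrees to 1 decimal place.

65.6°

Mercator areal scale is sec²φ, so apparent-area ratio = sec²φ₁ / sec²φ₂ = cos²φ₂ / cos²φ₁.
cos²φ₂ / cos²φ₁ = 5.2  ⇒  cos φ₁ = cos 19.8° / √5.2 = 0.9409/2.280 = 0.4126.
φ₁ = arccos(0.4126) ≈ 65.6°.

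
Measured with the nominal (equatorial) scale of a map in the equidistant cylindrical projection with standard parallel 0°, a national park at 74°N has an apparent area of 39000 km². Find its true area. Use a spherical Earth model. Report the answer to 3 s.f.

10700 km²

In the plate carrée (x = Rλ, y = Rφ), meridians are true-scale (h = 1) and parallels are stretched by k = sec φ.
Areal scale = h·k = 1 × sec φ; at 74°, h = 1.000, k = 3.628, so h·k = 3.628.
True area = apparent / (areal scale) = 39000 / 3.628 ≈ 10700 km².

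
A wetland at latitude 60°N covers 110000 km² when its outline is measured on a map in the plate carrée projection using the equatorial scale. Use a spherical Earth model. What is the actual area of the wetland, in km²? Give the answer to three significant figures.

55000 km²

Plate carrée maps x = Rλ, y = Rφ. The meridian scale is h = 1 and the parallel scale is k = 1/cos φ = sec φ.
Areal scale = h·k = 1 × sec φ; at 60°, h = 1.000, k = 2.000, so h·k = 2.000.
True area = apparent / (areal scale) = 110000 / 2.000 ≈ 55000 km².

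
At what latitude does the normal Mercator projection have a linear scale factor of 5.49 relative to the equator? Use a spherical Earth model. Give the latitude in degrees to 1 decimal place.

Mercator scale is k = sec φ = 1/cos φ.
1/cos φ = 5.49  ⇒  cos φ = 0.1821  ⇒  φ = arccos(0.1821) ≈ 79.5°.

79.5°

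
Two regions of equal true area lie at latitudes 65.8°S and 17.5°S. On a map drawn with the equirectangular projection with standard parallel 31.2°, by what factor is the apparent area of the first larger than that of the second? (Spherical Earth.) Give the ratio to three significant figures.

With standard parallel φ₀ = 31.2°, the equirectangular projection gives x = Rλ cos φ₀, y = Rφ, so h = 1 and k = cos 31.2° / cos φ.
Areal scale at 65.8°: h·k = 1.000 × 2.087 = 2.087.
Areal scale at 17.5°: h·k = 1.000 × 0.8969 = 0.8969.
Ratio = 2.087/0.8969 ≈ 2.33.

2.33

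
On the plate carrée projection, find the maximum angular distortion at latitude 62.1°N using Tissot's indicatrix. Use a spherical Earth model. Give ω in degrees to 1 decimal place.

42.5°

In the plate carrée (x = Rλ, y = Rφ), meridians are true-scale (h = 1) and parallels are stretched by k = sec φ.
At 62.1°: h = 1.000, k = 2.137; principal scales a = 2.137, b = 1.000.
sin(ω/2) = (a − b)/(a + b) = 1.137/3.137 = 0.3625, so ω = 2 arcsin(0.3625) ≈ 42.5°.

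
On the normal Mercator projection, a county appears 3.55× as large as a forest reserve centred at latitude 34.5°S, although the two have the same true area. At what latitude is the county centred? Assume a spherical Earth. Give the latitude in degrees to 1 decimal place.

Mercator areal scale is sec²φ, so apparent-area ratio = sec²φ₁ / sec²φ₂ = cos²φ₂ / cos²φ₁.
cos²φ₂ / cos²φ₁ = 3.55  ⇒  cos φ₁ = cos 34.5° / √3.55 = 0.8241/1.884 = 0.4374.
φ₁ = arccos(0.4374) ≈ 64.1°.

64.1°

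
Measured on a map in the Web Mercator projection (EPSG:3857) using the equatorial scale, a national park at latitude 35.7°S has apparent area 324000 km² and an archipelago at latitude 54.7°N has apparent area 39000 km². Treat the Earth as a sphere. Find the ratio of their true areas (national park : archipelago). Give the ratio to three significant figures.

16.4

Mercator's areal exaggeration is sec²φ; hence true area = (apparent area) · cos²φ.
True area of national park: 324000 × cos²(35.7°) = 324000 × 0.6595 = 213700 km².
True area of archipelago: 39000 × cos²(54.7°) = 39000 × 0.3339 = 13020 km².
Ratio = 213700 / 13020 ≈ 16.4.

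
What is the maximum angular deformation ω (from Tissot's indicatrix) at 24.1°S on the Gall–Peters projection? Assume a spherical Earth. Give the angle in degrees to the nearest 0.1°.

29.0°

Gall–Peters is a cylindrical equal-area projection with standard parallels at ±45°. A cylindrical equal-area projection with standard parallel φ₀ has meridian scale h = cos φ / cos φ₀ and parallel scale k = cos φ₀ / cos φ (so areas are preserved, h·k = 1).
At 24.1°: h = 1.291, k = 0.7746; principal scales a = 1.291, b = 0.7746.
sin(ω/2) = (a − b)/(a + b) = 0.5163/2.066 = 0.2500, so ω = 2 arcsin(0.2500) ≈ 29.0°.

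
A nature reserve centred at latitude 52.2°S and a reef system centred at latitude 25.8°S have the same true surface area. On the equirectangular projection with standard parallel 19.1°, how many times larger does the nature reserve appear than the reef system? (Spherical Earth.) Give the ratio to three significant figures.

In the equirectangular projection with standard parallel φ₀ = 19.1° (x = Rλ cos φ₀, y = Rφ), meridians are true-scale (h = 1) and the parallel scale is k = cos φ₀ / cos φ.
Areal scale at 52.2°: h·k = 1.000 × 1.542 = 1.542.
Areal scale at 25.8°: h·k = 1.000 × 1.050 = 1.050.
Ratio = 1.542/1.050 ≈ 1.47.

1.47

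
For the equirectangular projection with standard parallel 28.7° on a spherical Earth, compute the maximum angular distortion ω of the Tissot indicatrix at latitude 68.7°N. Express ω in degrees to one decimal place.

The equidistant cylindrical projection with φ₀ = 28.7° has h = 1 (meridians true) and k = cos φ₀ / cos φ along parallels.
At 68.7°: h = 1.000, k = 2.415; principal scales a = 2.415, b = 1.000.
sin(ω/2) = (a − b)/(a + b) = 1.415/3.415 = 0.4143, so ω = 2 arcsin(0.4143) ≈ 49.0°.

49.0°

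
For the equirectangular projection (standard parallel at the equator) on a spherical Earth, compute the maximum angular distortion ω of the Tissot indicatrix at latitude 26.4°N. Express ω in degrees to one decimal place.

Plate carrée maps x = Rλ, y = Rφ. The meridian scale is h = 1 and the parallel scale is k = 1/cos φ = sec φ.
At 26.4°: h = 1.000, k = 1.116; principal scales a = 1.116, b = 1.000.
sin(ω/2) = (a − b)/(a + b) = 0.1164/2.116 = 0.05501, so ω = 2 arcsin(0.05501) ≈ 6.3°.

6.3°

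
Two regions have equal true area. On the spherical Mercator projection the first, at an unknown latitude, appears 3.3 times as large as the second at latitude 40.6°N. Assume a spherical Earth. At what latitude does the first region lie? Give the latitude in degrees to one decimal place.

For equal true areas on Mercator, apparent areas scale as sec²φ, so the ratio is cos²φ₂ / cos²φ₁.
cos²φ₂ / cos²φ₁ = 3.3  ⇒  cos φ₁ = cos 40.6° / √3.3 = 0.7593/1.817 = 0.4180.
φ₁ = arccos(0.4180) ≈ 65.3°.

65.3°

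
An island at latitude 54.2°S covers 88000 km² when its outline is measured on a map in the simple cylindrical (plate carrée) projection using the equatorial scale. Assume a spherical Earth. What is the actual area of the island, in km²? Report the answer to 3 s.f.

51500 km²

In the plate carrée (x = Rλ, y = Rφ), meridians are true-scale (h = 1) and parallels are stretched by k = sec φ.
Areal scale = h·k = 1 × sec φ; at 54.2°, h = 1.000, k = 1.710, so h·k = 1.710.
True area = apparent / (areal scale) = 88000 / 1.710 ≈ 51500 km².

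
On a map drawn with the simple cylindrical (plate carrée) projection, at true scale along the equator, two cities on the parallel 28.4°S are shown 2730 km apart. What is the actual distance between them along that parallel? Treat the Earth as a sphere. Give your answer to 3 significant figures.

2400 km

Plate carrée maps x = Rλ, y = Rφ. The meridian scale is h = 1 and the parallel scale is k = 1/cos φ = sec φ.
Along the parallel at 28.4°, map distances are exaggerated by k = sec 28.4° = 1.137.
True distance = 2730 / 1.137 = 2730 × cos 28.4° ≈ 2400 km.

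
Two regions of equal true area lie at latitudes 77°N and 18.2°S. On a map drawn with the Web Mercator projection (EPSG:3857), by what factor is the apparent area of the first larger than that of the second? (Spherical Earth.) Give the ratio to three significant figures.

Mercator is conformal with k = sec φ, so areal scale = k² = sec²φ.
At 77°: sec²(77°) = 1/0.2250² = 19.76.
At 18.2°: sec²(18.2°) = 1/0.9500² = 1.108.
Ratio = 19.76/1.108 = cos²(18.2°)/cos²(77°) ≈ 17.8.

17.8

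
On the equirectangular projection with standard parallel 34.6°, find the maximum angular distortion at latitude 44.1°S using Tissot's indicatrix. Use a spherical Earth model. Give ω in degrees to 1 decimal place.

7.8°

With standard parallel φ₀ = 34.6°, the equirectangular projection gives x = Rλ cos φ₀, y = Rφ, so h = 1 and k = cos 34.6° / cos φ.
At 44.1°: h = 1.000, k = 1.146; principal scales a = 1.146, b = 1.000.
sin(ω/2) = (a − b)/(a + b) = 0.1462/2.146 = 0.06813, so ω = 2 arcsin(0.06813) ≈ 7.8°.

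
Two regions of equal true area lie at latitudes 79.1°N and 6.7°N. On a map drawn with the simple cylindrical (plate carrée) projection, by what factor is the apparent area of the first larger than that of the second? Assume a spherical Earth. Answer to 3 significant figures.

For the equirectangular projection with φ₀ = 0 (plate carrée), h = 1 along meridians and k = sec φ along parallels.
Areal scale at 79.1°: h·k = 1.000 × 5.288 = 5.288.
Areal scale at 6.7°: h·k = 1.000 × 1.007 = 1.007.
Ratio = 5.288/1.007 ≈ 5.25.

5.25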